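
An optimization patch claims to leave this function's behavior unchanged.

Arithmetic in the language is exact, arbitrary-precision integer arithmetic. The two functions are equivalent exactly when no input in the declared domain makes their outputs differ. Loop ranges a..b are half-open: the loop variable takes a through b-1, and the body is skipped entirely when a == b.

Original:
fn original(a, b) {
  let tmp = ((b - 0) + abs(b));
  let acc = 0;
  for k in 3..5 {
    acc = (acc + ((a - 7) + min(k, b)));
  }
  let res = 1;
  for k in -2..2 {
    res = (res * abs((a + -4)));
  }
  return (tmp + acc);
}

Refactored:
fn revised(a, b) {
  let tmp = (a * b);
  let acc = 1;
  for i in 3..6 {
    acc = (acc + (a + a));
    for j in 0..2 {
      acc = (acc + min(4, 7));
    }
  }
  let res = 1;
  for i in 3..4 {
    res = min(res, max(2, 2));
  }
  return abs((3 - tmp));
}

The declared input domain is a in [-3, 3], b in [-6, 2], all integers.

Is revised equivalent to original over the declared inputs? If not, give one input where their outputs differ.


On input a=-3, b=-6, original returns -32 while revised returns 15.
verdict: not equivalent; witness: a=-3, b=-6


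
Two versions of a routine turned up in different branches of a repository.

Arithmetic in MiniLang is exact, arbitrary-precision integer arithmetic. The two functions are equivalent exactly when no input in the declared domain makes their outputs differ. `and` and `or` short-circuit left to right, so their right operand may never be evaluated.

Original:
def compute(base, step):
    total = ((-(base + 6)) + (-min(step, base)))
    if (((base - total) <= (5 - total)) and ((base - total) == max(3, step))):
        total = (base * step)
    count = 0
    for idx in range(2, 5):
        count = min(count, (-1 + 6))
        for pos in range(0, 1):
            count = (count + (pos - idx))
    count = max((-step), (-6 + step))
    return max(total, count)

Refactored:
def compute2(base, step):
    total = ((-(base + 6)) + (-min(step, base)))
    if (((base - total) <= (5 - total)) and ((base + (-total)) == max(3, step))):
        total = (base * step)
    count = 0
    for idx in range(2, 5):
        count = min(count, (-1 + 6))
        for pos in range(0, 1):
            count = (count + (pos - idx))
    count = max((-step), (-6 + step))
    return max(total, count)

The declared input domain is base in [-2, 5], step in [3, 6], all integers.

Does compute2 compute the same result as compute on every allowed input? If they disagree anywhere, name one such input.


The two are interchangeable: arithmetic usage differs, and every declared input agrees.
As a probe, take base=1, step=4: compute runs total=-8, then (((base - total) <= (5 - total)) and ((base - total) == max(3, step))) is false, then count=0, then (idx=2), then count=0, then (pos=0), then count=-2, then (idx=3), then count=-2, then (pos=0), then count=-5, then (idx=4), then count=-5, then (pos=0), then count=-9, then count=-2, then returns -2; compute2 runs total=-8, then (((base - total) <= (5 - total)) and ((base + (-total)) == max(3, step))) is false, then count=0, then (idx=2), then count=0, then (pos=0), then count=-2, then (idx=3), then count=-2, then (pos=0), then count=-5, then (idx=4), then count=-5, then (pos=0), then count=-9, then count=-2, then returns -2; both end at -2.
An exhaustive pass over the 32 declared inputs shows identical outputs.
verdict: equivalent


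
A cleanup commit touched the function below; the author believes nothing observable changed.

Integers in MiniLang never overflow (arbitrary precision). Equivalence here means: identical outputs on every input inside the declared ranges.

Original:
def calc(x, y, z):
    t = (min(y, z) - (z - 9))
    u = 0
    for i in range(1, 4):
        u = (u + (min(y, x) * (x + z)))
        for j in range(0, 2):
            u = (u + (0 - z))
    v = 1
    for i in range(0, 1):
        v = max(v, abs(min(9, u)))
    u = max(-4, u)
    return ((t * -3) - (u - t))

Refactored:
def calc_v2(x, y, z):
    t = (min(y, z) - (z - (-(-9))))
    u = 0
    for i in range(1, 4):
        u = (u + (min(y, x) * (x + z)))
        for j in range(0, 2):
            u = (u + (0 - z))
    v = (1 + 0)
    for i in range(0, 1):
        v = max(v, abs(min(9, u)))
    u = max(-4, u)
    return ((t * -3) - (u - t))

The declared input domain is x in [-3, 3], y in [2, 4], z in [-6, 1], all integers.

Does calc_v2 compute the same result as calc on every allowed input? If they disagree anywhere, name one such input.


Although arithmetic usage differs, and constant usage differs, 168/168 inputs agree.
verdict: equivalent


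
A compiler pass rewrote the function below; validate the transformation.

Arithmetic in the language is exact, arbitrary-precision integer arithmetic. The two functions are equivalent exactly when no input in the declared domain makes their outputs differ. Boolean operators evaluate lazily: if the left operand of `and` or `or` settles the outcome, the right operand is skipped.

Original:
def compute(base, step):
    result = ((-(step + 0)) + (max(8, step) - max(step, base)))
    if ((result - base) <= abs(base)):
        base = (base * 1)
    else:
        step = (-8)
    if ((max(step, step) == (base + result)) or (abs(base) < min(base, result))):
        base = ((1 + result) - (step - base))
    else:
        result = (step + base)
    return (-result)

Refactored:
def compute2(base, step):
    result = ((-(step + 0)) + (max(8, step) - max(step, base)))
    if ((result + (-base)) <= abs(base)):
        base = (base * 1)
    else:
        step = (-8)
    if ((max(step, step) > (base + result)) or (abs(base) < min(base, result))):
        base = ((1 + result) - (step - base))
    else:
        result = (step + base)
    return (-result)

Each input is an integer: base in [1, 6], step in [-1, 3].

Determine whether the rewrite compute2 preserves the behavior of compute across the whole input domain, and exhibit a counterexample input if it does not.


On input base=1, step=3, compute returns -2 while compute2 returns -4.
verdict: not equivalent; witness: base=1, step=3


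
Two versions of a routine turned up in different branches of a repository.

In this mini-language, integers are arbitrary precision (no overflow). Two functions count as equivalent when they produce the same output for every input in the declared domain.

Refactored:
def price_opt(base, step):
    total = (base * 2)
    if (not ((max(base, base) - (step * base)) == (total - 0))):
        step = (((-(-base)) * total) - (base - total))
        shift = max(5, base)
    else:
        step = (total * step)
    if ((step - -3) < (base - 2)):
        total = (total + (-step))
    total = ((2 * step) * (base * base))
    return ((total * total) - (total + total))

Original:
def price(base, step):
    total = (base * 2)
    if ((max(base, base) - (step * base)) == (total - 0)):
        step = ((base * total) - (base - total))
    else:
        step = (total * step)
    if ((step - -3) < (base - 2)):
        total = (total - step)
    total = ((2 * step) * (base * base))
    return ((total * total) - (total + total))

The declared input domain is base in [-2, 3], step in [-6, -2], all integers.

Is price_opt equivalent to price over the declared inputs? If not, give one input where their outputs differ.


There is a counterexample at base=-2, step=-6: 36480 on one side, 2208 on the other.
price: total=-4, then ((max(base, base) - (step * base)) == (total - 0)) is false, then step=24, then ((step - -3) < (base - 2)) is false, then total=192, then returns 36480
price_opt: total=-4, then (not ((max(base, base) - (step * base)) == (total - 0))) is true, then step=6, then shift=5, then ((step - -3) < (base - 2)) is false, then total=48, then returns 2208
verdict: not equivalent; witness: base=-2, step=-6


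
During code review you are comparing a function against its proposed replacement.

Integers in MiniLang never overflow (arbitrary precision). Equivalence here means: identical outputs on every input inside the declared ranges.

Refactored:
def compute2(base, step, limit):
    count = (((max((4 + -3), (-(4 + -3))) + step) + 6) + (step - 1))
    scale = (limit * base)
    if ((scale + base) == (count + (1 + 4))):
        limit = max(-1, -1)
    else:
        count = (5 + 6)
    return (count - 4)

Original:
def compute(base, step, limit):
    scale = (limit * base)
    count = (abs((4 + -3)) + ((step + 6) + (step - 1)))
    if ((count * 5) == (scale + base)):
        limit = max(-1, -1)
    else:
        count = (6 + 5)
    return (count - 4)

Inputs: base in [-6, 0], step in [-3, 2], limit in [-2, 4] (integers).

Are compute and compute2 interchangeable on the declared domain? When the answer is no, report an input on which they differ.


The rewrite breaks on base=-6, step=-3, limit=-1, where the results are -4 and 7.
compute: scale := 6 | count := 0 | ((count * 5) == (scale + base)): true | limit := -1 | result -4
compute2: count := 0 | scale := 6 | ((scale + base) == (count + (1 + 4))): false | count := 11 | result 7
verdict: not equivalent; witness: base=-6, step=-3, limit=-1


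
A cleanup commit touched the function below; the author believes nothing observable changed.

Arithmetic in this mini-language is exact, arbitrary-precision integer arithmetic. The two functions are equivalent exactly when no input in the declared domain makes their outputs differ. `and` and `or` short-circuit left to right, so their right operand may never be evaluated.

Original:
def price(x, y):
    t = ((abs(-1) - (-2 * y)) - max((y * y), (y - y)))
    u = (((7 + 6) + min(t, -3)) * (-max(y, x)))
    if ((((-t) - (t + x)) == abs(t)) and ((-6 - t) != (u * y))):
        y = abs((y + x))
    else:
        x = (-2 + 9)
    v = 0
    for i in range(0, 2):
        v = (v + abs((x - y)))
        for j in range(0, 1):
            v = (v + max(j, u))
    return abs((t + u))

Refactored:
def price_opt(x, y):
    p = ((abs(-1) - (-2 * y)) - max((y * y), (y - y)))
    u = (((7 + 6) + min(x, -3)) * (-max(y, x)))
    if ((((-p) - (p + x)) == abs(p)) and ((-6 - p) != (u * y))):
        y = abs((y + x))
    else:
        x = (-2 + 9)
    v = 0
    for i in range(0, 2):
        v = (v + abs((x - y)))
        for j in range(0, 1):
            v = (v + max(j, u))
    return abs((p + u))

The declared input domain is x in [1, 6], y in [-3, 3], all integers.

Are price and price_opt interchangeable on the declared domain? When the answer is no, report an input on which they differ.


The rewrite breaks on x=1, y=-3, where the results are 13 and 24.
price: t = -14; u = 1; ((((-t) - (t + x)) == abs(t)) and ((-6 - t) != (u * y))) -> false; x = 7; v = 0; [i=0]; v = 10; [j=0]; v = 11; [i=1]; v = 21; [j=0]; v = 22; return 13
price_opt: p = -14; u = -10; ((((-p) - (p + x)) == abs(p)) and ((-6 - p) != (u * y))) -> false; x = 7; v = 0; [i=0]; v = 10; [j=0]; v = 10; [i=1]; v = 20; [j=0]; v = 20; return 24
verdict: not equivalent; witness: x=1, y=-3


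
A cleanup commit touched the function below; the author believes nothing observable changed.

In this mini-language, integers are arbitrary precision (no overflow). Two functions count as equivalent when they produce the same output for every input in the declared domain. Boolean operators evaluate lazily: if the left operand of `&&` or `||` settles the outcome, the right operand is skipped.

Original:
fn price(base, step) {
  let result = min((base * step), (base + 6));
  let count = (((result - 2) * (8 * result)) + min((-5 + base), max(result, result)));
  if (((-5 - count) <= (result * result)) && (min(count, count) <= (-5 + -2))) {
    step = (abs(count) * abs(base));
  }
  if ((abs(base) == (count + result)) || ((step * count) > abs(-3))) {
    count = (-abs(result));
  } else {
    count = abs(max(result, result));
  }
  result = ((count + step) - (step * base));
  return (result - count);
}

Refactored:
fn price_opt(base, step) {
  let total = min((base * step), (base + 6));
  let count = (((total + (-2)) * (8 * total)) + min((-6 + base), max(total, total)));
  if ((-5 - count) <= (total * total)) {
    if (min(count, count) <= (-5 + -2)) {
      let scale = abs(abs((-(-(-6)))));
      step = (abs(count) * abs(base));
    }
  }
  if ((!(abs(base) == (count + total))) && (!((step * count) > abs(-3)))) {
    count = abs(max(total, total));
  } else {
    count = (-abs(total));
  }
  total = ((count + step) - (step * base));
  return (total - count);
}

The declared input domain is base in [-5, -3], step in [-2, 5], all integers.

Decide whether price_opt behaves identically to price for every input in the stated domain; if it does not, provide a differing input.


Take base=-4, step=-2.
price: result = 2; count = -9; (((-5 - count) <= (result * result)) && (min(count, count) <= (-5 + -2))) -> true; step = 36; ((abs(base) == (count + result)) || ((step * count) > abs(-3))) -> false; count = 2; result = 182; return 180
price_opt: total = 2; count = -10; ((-5 - count) <= (total * total)) -> false; ((!(abs(base) == (count + total))) && (!((step * count) > abs(-3)))) -> false; count = -2; total = -12; return -10
180 against -10: the behavior changed.
verdict: not equivalent; witness: base=-4, step=-2


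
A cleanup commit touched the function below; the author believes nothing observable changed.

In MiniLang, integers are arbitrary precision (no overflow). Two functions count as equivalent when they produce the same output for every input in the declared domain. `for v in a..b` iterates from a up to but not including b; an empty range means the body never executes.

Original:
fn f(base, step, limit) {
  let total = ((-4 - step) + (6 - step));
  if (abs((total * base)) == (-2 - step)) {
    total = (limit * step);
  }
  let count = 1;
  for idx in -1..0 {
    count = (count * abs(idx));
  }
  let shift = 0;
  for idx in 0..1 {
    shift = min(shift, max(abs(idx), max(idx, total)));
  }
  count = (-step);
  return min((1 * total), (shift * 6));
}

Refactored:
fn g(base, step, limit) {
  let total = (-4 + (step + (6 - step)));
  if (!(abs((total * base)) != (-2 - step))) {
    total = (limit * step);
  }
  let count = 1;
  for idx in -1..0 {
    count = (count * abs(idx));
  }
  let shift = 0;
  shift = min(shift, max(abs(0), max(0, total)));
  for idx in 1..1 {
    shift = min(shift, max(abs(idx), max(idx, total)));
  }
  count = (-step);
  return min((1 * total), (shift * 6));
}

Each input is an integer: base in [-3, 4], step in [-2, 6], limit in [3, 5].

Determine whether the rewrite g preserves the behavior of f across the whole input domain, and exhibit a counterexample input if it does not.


These are not equivalent — on base=-3, step=2, limit=3 the outputs split (-2 vs 0).
f: total=-2, then (abs((total * base)) == (-2 - step)) is false, then count=1, then (idx=-1), then count=1, then shift=0, then (idx=0), then shift=0, then count=-2, then returns -2
g: total=2, then (!(abs((total * base)) != (-2 - step))) is false, then count=1, then (idx=-1), then count=1, then shift=0, then shift=0, then the loop over idx runs zero times, then count=-2, then returns 0
verdict: not equivalent; witness: base=-3, step=2, limit=3


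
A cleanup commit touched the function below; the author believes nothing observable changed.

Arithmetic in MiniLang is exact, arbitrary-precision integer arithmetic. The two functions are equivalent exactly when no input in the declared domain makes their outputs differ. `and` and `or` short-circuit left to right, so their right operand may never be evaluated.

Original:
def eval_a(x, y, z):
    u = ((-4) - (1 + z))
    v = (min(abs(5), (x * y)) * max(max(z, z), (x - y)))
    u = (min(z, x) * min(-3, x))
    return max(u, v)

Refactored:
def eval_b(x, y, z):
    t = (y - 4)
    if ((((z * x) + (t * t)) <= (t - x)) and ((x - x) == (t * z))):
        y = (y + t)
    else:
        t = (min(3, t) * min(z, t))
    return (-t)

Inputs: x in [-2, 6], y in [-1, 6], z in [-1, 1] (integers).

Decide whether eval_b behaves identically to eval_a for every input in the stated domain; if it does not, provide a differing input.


The rewrite breaks on x=-2, y=-1, z=-1, where the results are 6 and -25.
eval_a: u = -4; v = -2; u = 6; return 6
eval_b: t = -5; ((((z * x) + (t * t)) <= (t - x)) and ((x - x) == (t * z))) -> false; t = 25; return -25
verdict: not equivalent; witness: x=-2, y=-1, z=-1


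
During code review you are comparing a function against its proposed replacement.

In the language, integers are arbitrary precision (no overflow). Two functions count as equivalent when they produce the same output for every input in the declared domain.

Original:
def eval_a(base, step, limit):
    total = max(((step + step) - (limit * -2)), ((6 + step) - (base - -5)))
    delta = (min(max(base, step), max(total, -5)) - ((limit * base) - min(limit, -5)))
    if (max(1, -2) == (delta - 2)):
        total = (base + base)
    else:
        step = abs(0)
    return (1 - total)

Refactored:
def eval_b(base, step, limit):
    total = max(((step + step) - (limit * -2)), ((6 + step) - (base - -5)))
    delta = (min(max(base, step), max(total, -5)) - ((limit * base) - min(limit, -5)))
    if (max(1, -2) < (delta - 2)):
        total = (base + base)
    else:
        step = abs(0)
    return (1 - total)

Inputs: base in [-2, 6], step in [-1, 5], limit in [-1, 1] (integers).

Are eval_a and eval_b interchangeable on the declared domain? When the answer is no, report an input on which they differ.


There is a counterexample at base=3, step=5, limit=-1: -5 on one side, -7 on the other.
eval_a: total := 8 | delta := 3 | (max(1, -2) == (delta - 2)): true | total := 6 | result -5
eval_b: total := 8 | delta := 3 | (max(1, -2) < (delta - 2)): false | step := 0 | result -7
verdict: not equivalent; witness: base=3, step=5, limit=-1


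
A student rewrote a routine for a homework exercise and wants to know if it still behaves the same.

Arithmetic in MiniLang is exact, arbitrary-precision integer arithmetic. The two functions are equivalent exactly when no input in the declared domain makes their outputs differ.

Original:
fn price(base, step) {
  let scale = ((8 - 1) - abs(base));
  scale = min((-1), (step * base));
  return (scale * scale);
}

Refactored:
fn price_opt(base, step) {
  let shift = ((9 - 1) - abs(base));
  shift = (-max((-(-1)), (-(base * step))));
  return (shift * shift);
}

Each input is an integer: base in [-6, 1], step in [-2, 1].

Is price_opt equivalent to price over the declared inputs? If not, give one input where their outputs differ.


The one real change (`8` became `9`) has no effect anywhere in the declared ranges.
Tracing base=0, step=0: price: scale becomes 7; next scale becomes -1; next final value 1 | price_opt: shift becomes 8; next shift becomes -1; next final value 1 — matching result 1.
Across all 32 domain points the two functions coincide.
verdict: equivalent


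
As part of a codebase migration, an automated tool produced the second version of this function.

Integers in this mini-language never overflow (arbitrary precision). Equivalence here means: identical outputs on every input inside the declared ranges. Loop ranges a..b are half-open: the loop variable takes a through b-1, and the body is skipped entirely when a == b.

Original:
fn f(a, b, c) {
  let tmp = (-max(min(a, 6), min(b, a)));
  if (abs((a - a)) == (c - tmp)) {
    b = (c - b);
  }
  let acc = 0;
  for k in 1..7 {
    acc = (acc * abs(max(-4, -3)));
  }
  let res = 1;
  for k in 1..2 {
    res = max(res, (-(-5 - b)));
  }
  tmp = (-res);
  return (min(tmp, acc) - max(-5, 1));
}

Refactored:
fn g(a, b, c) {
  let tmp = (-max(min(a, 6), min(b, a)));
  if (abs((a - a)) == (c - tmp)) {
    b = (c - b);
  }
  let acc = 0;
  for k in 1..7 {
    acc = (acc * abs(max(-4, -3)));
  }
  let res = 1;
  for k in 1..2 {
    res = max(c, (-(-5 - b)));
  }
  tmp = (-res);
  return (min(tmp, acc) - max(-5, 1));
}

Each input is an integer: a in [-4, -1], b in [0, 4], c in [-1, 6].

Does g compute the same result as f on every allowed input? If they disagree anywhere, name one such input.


a=-4, b=0, c=6 yields -6 from f but -7 from g.
verdict: not equivalent; witness: a=-4, b=0, c=6


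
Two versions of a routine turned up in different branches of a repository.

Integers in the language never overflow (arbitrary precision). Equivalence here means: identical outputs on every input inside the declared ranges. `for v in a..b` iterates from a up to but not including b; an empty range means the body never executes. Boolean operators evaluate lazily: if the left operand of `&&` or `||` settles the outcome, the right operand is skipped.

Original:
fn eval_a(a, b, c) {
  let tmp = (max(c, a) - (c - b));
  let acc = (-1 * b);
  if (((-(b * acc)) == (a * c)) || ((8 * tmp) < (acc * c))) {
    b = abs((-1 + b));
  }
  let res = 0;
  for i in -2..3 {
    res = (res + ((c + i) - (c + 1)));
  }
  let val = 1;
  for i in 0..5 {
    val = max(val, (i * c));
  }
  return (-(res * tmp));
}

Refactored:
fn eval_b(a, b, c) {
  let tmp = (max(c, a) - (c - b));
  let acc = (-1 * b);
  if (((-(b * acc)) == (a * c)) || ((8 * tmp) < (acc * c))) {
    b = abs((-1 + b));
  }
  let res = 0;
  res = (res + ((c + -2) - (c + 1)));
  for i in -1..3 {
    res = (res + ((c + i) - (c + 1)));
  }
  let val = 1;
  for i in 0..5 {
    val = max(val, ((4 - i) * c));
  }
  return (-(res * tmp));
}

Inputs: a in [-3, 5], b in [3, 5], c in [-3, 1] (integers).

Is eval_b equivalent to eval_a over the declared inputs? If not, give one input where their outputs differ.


Although loop structure differs, plus statement counts differ, plus constant usage differs, plus arithmetic usage differs, 135/135 inputs agree.
verdict: equivalent


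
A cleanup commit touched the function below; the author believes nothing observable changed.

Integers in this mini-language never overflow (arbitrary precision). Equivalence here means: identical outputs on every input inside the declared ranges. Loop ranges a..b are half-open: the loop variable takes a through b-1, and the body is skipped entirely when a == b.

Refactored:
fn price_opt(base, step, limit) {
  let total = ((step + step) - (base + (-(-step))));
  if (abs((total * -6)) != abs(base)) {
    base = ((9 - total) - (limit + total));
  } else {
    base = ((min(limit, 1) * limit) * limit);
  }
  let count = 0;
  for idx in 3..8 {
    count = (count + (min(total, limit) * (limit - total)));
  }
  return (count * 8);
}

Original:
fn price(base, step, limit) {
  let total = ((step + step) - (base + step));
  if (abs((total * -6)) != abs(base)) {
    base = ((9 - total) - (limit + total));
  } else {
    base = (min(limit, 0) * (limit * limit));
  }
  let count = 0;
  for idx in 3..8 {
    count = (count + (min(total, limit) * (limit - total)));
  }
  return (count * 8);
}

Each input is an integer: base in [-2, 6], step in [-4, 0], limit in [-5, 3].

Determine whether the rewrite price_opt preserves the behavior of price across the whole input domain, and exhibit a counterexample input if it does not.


Equivalent. The edit looks behavioral (`0` became `1`), but over these ranges it never changes the outcome.
Across all 405 domain points the two functions coincide.
One worked example (base=-2, step=-4, limit=-4) — price: total = -2; (abs((total * -6)) != abs(base)) -> true; base = 17; count = 0; [idx=3]; count = 8; [idx=4]; count = 16; [idx=5]; count = 24; [idx=6]; count = 32; [idx=7]; count = 40; return 320; price_opt: total = -2; (abs((total * -6)) != abs(base)) -> true; base = 17; count = 0; [idx=3]; count = 8; [idx=4]; count = 16; [idx=5]; count = 24; [idx=6]; count = 32; [idx=7]; count = 40; return 320; agreement on 320.
verdict: equivalent


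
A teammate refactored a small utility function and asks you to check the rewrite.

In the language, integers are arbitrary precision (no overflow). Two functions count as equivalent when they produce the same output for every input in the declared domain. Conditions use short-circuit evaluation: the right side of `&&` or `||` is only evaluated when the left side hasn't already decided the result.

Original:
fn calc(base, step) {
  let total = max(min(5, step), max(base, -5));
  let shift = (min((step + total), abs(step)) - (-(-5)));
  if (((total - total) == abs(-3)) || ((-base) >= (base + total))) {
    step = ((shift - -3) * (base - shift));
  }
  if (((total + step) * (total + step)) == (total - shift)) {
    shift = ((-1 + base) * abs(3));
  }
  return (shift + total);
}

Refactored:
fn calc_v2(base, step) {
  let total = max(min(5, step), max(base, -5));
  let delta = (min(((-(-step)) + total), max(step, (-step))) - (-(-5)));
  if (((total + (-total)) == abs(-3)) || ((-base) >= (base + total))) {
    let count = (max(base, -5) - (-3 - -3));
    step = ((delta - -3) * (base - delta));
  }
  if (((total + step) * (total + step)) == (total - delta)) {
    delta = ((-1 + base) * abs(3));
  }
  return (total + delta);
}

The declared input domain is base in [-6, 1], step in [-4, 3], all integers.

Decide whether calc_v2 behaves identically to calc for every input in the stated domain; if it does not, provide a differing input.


Differences: local variable names differ; statement counts differ; min/max/abs usage differs; constant usage differs; arithmetic usage differs — yet all 64 inputs agree.
verdict: equivalent


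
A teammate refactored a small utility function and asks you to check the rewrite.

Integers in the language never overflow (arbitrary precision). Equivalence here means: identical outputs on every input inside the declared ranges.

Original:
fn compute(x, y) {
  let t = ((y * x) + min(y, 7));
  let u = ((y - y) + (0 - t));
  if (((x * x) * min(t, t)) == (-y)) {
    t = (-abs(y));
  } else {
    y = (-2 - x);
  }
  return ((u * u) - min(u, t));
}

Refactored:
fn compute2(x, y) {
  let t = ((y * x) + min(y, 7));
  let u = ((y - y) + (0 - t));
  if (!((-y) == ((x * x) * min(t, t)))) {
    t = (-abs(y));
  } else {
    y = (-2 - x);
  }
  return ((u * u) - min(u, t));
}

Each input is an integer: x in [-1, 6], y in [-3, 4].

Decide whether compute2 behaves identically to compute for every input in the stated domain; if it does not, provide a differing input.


These are not equivalent — on x=-1, y=-3 the outputs split (0 vs 3).
compute: t becomes 0; next u becomes 0; next (((x * x) * min(t, t)) == (-y)) evaluates to false; next y becomes -1; next final value 0
compute2: t becomes 0; next u becomes 0; next (!((-y) == ((x * x) * min(t, t)))) evaluates to true; next t becomes -3; next final value 3
verdict: not equivalent; witness: x=-1, y=-3


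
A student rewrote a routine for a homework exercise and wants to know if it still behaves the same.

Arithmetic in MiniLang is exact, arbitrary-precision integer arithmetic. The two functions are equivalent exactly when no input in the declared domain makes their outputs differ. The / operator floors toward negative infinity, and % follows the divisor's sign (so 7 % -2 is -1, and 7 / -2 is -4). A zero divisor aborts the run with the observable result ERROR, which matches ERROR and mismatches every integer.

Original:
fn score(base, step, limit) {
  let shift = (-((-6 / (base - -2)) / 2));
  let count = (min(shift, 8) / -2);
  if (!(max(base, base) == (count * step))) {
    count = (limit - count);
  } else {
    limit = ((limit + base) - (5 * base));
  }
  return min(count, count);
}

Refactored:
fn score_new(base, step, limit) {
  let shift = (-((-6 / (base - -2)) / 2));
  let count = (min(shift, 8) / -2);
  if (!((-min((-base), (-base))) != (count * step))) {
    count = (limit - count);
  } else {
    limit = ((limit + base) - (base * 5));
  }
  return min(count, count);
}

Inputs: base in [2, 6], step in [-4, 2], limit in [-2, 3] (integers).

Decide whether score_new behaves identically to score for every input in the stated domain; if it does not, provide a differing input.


Not equivalent: base=2, step=-4, limit=-1 separates them (0 vs -1).
score: shift=1, then count=-1, then (!(max(base, base) == (count * step))) is true, then count=0, then returns 0
score_new: shift=1, then count=-1, then (!((-min((-base), (-base))) != (count * step))) is false, then limit=-9, then returns -1
verdict: not equivalent; witness: base=2, step=-4, limit=-1


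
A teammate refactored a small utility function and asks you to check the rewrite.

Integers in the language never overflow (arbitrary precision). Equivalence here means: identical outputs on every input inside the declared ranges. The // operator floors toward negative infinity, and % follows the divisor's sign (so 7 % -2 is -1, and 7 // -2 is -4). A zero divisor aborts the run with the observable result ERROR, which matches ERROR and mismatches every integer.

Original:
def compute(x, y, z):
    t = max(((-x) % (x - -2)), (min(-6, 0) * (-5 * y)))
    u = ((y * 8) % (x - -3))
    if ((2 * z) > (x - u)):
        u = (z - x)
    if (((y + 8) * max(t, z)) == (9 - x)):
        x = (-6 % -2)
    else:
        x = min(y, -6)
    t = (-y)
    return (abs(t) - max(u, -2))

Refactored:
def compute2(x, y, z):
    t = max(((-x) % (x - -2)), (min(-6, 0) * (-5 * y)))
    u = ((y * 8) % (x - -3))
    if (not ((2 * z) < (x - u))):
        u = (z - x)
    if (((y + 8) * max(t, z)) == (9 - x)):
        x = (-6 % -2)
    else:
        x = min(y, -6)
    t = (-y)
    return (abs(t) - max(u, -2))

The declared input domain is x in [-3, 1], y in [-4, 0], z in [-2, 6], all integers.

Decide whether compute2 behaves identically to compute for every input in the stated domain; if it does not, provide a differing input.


Input x=0, y=-2, z=-1: 0 from compute versus 3 from compute2.
verdict: not equivalent; witness: x=0, y=-2, z=-1


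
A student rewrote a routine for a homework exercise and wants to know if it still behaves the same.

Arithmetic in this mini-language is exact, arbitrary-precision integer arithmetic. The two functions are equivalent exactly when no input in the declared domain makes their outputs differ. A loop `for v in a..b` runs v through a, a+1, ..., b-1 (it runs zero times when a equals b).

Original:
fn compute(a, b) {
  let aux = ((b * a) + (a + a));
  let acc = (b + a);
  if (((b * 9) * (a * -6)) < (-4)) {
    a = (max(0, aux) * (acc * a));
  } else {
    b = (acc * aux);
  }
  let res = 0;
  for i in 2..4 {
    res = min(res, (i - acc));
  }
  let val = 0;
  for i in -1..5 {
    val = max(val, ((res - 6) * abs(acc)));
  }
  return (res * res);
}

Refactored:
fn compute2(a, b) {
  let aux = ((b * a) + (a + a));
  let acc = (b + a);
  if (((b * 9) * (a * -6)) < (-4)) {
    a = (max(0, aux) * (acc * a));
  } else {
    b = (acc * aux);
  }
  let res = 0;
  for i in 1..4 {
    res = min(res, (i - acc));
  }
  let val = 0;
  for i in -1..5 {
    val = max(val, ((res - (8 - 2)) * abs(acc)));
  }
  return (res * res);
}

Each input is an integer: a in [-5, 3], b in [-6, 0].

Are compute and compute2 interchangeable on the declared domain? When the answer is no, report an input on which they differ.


These are not equivalent — on a=2, b=0 the outputs split (0 vs 1).
compute: aux = 4; acc = 2; (((b * 9) * (a * -6)) < (-4)) -> false; b = 8; res = 0; [i=2]; res = 0; [i=3]; res = 0; val = 0; [i=-1]; val = 0; [i=0]; val = 0; [i=1]; val = 0; [i=2]; val = 0; [i=3]; val = 0; [i=4]; val = 0; return 0
compute2: aux = 4; acc = 2; (((b * 9) * (a * -6)) < (-4)) -> false; b = 8; res = 0; [i=1]; res = -1; [i=2]; res = -1; [i=3]; res = -1; val = 0; [i=-1]; val = 0; [i=0]; val = 0; [i=1]; val = 0; [i=2]; val = 0; [i=3]; val = 0; [i=4]; val = 0; return 1
verdict: not equivalent; witness: a=2, b=0


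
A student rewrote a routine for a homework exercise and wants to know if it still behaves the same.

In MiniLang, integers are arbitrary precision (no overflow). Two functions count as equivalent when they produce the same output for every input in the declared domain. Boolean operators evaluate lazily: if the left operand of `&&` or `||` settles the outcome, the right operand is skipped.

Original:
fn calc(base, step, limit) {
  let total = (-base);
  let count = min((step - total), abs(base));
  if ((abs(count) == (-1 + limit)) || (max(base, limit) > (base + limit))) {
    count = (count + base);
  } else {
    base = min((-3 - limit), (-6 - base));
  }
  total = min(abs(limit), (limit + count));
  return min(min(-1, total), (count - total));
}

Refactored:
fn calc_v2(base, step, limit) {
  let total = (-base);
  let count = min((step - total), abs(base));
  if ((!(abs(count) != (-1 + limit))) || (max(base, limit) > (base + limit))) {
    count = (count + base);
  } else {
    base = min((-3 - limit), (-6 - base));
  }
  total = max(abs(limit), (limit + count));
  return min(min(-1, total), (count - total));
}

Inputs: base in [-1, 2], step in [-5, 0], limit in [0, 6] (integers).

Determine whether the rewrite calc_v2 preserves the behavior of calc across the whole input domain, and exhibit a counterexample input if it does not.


The rewrite breaks on base=-1, step=-5, limit=1, where the results are -6 and -8.
calc: total := 1 | count := -6 | ((abs(count) == (-1 + limit)) || (max(base, limit) > (base + limit))): true | count := -7 | total := -6 | result -6
calc_v2: total := 1 | count := -6 | ((!(abs(count) != (-1 + limit))) || (max(base, limit) > (base + limit))): true | count := -7 | total := 1 | result -8
verdict: not equivalent; witness: base=-1, step=-5, limit=1


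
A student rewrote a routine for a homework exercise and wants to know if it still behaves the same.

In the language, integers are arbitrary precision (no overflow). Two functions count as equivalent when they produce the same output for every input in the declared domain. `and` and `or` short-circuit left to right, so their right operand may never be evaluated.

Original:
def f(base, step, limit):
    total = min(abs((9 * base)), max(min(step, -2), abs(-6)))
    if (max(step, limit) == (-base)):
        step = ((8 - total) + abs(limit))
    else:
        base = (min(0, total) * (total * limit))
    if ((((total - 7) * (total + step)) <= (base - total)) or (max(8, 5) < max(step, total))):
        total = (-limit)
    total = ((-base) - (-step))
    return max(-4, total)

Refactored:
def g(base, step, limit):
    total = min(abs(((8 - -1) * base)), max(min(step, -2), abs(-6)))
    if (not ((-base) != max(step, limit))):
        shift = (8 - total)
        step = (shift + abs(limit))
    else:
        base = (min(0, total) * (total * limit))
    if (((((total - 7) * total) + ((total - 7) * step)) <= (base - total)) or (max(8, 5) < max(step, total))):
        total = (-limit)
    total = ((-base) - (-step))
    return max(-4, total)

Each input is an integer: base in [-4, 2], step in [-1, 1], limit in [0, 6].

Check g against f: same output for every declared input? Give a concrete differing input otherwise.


Differences: statement counts differ, and local variable names differ, and boolean connective usage differs, and constant usage differs, and arithmetic usage differs, and comparison usage differs — yet all 147 inputs agree.
verdict: equivalent


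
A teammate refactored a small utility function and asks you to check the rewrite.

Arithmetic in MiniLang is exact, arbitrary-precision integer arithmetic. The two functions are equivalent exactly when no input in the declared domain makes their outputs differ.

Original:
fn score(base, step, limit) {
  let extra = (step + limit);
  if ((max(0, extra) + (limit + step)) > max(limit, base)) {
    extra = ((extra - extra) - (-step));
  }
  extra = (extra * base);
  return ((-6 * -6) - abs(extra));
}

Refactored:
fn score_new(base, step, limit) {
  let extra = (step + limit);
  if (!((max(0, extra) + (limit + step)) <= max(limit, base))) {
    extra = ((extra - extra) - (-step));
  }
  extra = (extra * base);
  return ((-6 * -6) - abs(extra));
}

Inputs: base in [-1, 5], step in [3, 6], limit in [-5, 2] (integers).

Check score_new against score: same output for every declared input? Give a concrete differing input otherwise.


Equivalent — the differences include comparison usage differs, plus boolean connective usage differs, yet no declared input distinguishes the two.
As a probe, take base=0, step=5, limit=1: score runs extra := 6 | ((max(0, extra) + (limit + step)) > max(limit, base)): true | extra := 5 | extra := 0 | result 36; score_new runs extra := 6 | (!((max(0, extra) + (limit + step)) <= max(limit, base))): true | extra := 5 | extra := 0 | result 36; both end at 36.
Sweeping the whole domain (224 inputs) finds no disagreement.
verdict: equivalent


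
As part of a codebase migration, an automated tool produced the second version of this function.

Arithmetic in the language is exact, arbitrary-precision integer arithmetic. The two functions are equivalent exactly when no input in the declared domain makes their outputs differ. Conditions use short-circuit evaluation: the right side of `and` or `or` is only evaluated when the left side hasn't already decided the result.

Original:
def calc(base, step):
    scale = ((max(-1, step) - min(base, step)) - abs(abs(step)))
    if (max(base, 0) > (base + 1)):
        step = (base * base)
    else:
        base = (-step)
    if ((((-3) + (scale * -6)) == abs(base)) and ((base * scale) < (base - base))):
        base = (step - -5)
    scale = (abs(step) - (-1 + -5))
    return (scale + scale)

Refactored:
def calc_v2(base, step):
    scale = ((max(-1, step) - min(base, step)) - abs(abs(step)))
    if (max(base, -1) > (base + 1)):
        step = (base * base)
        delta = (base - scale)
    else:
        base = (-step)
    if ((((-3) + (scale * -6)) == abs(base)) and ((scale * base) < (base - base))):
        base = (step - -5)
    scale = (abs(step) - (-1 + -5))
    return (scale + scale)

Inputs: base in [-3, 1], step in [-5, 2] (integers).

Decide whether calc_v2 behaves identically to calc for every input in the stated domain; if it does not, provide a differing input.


There is a counterexample at base=-2, step=-5: 20 on one side, 22 on the other.
calc: scale=-1, then (max(base, 0) > (base + 1)) is true, then step=4, then ((((-3) + (scale * -6)) == abs(base)) and ((base * scale) < (base - base))) is false, then scale=10, then returns 20
calc_v2: scale=-1, then (max(base, -1) > (base + 1)) is false, then base=5, then ((((-3) + (scale * -6)) == abs(base)) and ((scale * base) < (base - base))) is false, then scale=11, then returns 22
verdict: not equivalent; witness: base=-2, step=-5


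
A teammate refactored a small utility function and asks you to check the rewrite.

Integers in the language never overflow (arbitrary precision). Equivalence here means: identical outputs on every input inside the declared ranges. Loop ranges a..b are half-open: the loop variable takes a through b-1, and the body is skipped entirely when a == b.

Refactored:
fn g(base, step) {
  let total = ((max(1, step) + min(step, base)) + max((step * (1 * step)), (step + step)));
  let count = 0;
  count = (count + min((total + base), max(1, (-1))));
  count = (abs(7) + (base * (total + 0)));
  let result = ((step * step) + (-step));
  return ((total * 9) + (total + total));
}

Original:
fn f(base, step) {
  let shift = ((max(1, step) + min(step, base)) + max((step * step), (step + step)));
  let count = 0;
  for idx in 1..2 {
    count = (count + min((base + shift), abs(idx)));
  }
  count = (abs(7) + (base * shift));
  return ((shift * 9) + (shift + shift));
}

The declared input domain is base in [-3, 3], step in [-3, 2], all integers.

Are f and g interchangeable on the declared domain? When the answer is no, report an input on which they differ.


The two versions differ — the changes include arithmetic usage differs, and local variable names differ, and min/max/abs usage differs, and loop structure differs, and constant usage differs.
Tracing base=-3, step=-1: f: shift=-1, then count=0, then (idx=1), then count=-4, then count=10, then returns -11 | g: total=-1, then count=0, then count=-4, then count=10, then result=2, then returns -11 — matching result -11.
Sweeping the whole domain (42 inputs) finds no disagreement.
verdict: equivalent


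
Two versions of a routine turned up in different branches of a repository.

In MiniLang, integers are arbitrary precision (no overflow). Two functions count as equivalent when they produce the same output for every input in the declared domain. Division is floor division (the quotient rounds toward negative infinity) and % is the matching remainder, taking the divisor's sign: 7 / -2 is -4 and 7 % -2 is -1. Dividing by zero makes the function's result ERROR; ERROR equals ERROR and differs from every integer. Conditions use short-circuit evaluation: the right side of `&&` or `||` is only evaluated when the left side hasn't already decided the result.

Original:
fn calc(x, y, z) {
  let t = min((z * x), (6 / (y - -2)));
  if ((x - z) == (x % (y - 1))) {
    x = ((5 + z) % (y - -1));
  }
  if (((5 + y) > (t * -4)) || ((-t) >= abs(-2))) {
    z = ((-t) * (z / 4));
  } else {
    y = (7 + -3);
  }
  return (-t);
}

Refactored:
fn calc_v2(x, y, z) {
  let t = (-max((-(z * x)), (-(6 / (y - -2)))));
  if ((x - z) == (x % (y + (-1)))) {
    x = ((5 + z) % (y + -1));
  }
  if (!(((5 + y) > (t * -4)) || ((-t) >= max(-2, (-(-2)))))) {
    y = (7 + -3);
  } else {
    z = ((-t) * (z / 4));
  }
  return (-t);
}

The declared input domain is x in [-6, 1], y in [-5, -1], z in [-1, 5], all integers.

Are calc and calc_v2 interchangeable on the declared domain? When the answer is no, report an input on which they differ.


There is a counterexample at x=-1, y=-1, z=0: ERROR on one side, 0 on the other.
calc: t=0, then ((x - z) == (x % (y - 1))) is true, then a zero divisor aborts: ERROR
calc_v2: t=0, then ((x - z) == (x % (y + (-1)))) is true, then x=-1, then (!(((5 + y) > (t * -4)) || ((-t) >= max(-2, (-(-2)))))) is false, then z=0, then returns 0
verdict: not equivalent; witness: x=-1, y=-1, z=0
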